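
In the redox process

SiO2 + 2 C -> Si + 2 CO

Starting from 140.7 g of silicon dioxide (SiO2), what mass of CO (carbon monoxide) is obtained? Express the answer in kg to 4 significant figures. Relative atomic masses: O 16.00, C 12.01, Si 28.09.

0.1312 kg

M(SiO2) = 28.09 + 2(16.00) = 60.09 g/mol.
M(CO) = 12.01 + 16.00 = 28.01 g/mol.
n(SiO2) = 140.70 g / 60.09 g/mol = 2.3415 mol.
From the equation the SiO2:CO mole ratio is 1:2, so n(CO) = 2.3415 × 2/1 = 4.6830 mol.
Mass of CO = 4.6830 mol × 28.01 g/mol = 131.17 g.
Converting to kg: 131.17 g = 0.1312 kg.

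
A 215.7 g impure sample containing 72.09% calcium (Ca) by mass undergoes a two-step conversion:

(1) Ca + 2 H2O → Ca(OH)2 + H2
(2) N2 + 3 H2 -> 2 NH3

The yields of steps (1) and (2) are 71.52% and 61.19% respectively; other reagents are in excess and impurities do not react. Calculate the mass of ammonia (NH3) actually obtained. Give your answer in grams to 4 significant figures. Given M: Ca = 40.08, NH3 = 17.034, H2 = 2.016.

Pure Ca = 215.7 × 0.7209 = 155.50 g.
n(Ca) = 155.50 / 40.08 = 3.8797 mol.
Step 1 (Ca:H2 = 1:1): theoretical n(H2) = 3.8797 mol; at 71.52% yield, n(H2) = 2.7748 mol.
Step 2 (H2:NH3 = 3:2): theoretical n(NH3) = 1.8498 mol, so theoretical mass = 1.8498 × 17.034 = 31.510 g.
At 61.19% yield, actual mass of NH3 = 31.510 × 0.6119 = 19.281 g.

19.28 g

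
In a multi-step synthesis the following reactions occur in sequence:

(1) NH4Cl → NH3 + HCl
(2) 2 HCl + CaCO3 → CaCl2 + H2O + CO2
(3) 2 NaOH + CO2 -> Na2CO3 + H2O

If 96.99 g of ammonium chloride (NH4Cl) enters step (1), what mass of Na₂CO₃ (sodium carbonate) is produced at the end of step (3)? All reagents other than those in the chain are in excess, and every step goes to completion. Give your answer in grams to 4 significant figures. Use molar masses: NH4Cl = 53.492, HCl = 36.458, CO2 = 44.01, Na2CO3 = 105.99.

96.09 g

n(NH4Cl) = 96.99 / 53.492 = 1.8132 mol.
Reaction (1): NH4Cl→HCl ratio 1:1 ⇒ n(HCl) = 1.8132 mol.
Reaction (2): HCl→CO2 ratio 2:1 ⇒ n(CO2) = 0.90658 mol.
Reaction (3): CO2→Na2CO3 ratio 1:1 ⇒ n(Na2CO3) = 0.90658 mol.
Mass of Na2CO3 = 0.90658 × 105.99 = 96.089 g.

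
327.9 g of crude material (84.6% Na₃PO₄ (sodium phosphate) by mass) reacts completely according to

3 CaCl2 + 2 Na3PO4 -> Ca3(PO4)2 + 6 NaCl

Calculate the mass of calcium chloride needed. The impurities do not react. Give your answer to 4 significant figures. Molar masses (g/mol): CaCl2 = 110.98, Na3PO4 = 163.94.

Mass of pure Na3PO4 = 327.9 g × 0.846 = 277.40 g.
n(Na3PO4) = 277.40 g / 163.94 g/mol = 1.6921 mol.
From the equation the Na3PO4:CaCl2 mole ratio is 2:3, so n(CaCl2) = 1.6921 × 3/2 = 2.5382 mol.
Mass of CaCl2 = 2.5382 mol × 110.98 g/mol = 281.68 g.

281.7 g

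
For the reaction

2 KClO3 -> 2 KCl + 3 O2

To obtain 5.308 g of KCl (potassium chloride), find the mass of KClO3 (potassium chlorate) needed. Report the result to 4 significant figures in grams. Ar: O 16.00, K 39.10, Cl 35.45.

8.726 g

M(KCl) = 39.10 + 35.45 = 74.55 g/mol.
M(KClO3) = 39.10 + 35.45 + 3(16.00) = 122.55 g/mol.
n(KCl) = 5.3080 g / 74.55 g/mol = 0.071201 mol.
From the equation the KCl:KClO3 mole ratio is 2:2, so n(KClO3) = 0.071201 × 2/2 = 0.071201 mol.
Mass of KClO3 = 0.071201 mol × 122.55 g/mol = 8.7256 g.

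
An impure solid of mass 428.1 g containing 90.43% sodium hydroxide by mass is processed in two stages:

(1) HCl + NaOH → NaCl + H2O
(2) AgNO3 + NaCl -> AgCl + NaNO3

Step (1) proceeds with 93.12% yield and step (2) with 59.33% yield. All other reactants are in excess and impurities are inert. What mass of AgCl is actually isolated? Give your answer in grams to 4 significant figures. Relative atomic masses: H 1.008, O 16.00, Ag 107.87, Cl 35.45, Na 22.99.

Pure NaOH = 428.1 × 0.9043 = 387.13 g.
M(NaOH) = 22.99 + 16.00 + 1.008 = 39.998 g/mol.
M(AgCl) = 107.87 + 35.45 = 143.32 g/mol.
n(NaOH) = 387.13 / 39.998 = 9.6788 mol.
Step 1 (NaOH:NaCl = 1:1): theoretical n(NaCl) = 9.6788 mol; at 93.12% yield, n(NaCl) = 9.0129 mol.
Step 2 (NaCl:AgCl = 1:1): theoretical n(AgCl) = 9.0129 mol, so theoretical mass = 9.0129 × 143.32 = 1291.7 g.
At 59.33% yield, actual mass of AgCl = 1291.7 × 0.5933 = 766.38 g.

766.4 g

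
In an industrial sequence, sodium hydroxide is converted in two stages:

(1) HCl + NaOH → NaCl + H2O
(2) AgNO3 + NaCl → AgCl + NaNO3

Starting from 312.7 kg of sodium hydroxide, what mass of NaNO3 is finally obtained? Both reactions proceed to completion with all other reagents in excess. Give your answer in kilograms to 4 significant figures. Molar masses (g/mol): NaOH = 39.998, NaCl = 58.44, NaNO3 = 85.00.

664.5 kg

312.7 kg = 312700 g.
n(NaOH) = 312700 / 39.998 = 7817.9 mol.
Step 1 gives a 1:1 ratio of NaOH to NaCl, so n(NaCl) = 7817.9 mol.
In step 2 the NaCl:NaNO3 ratio is 1:1, so n(NaNO3) = 7817.9 mol.
Mass of NaNO3 = 7817.9 × 85.00 = 664520 g = 664.5 kg.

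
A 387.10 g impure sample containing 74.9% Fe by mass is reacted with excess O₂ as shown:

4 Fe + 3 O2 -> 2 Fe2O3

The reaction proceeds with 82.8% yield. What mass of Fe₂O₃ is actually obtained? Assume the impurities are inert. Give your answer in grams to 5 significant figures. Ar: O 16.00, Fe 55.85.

Pure Fe available = 387.10 g × 0.749 = 289.938 g.
M(Fe) = 55.85 g/mol.
M(Fe2O3) = 2(55.85) + 3(16.00) = 159.70 g/mol.
n(Fe) = 289.938 g / 55.85 g/mol = 5.19137 mol.
From the equation the Fe:Fe2O3 mole ratio is 4:2, so n(Fe2O3) = 5.19137 × 2/4 = 2.59568 mol.
Mass of Fe2O3 = 2.59568 mol × 159.70 g/mol = 414.531 g.
Actual mass collected = 414.531 g × 0.828 = 343.231 g.

343.23 g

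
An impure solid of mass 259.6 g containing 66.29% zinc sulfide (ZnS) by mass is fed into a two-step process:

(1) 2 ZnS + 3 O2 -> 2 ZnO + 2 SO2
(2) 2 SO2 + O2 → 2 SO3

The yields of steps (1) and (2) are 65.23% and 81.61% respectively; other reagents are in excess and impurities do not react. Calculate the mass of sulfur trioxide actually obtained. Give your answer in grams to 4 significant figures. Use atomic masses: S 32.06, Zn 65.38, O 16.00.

Pure ZnS = 259.6 × 0.6629 = 172.09 g.
M(ZnS) = 65.38 + 32.06 = 97.44 g/mol.
M(SO3) = 32.06 + 3(16.00) = 80.06 g/mol.
n(ZnS) = 172.09 / 97.44 = 1.7661 mol.
Step 1 (ZnS:SO2 = 2:2): theoretical n(SO2) = 1.7661 mol; at 65.23% yield, n(SO2) = 1.1520 mol.
Step 2 (SO2:SO3 = 2:2): theoretical n(SO3) = 1.1520 mol, so theoretical mass = 1.1520 × 80.06 = 92.231 g.
At 81.61% yield, actual mass of SO3 = 92.231 × 0.8161 = 75.270 g.

75.27 g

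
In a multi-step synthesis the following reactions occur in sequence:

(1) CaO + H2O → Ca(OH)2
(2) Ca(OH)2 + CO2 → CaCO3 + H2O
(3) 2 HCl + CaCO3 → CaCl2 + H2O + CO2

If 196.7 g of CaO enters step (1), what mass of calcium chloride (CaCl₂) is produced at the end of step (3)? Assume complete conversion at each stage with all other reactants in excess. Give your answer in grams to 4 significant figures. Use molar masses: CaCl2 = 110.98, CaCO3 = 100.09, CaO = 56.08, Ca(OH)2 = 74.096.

389.3 g

n(CaO) = 196.7 / 56.08 = 3.5075 mol.
Reaction (1): CaO→Ca(OH)2 ratio 1:1 ⇒ n(Ca(OH)2) = 3.5075 mol.
Reaction (2): Ca(OH)2→CaCO3 ratio 1:1 ⇒ n(CaCO3) = 3.5075 mol.
Reaction (3): CaCO3→CaCl2 ratio 1:1 ⇒ n(CaCl2) = 3.5075 mol.
Mass of CaCl2 = 3.5075 × 110.98 = 389.26 g.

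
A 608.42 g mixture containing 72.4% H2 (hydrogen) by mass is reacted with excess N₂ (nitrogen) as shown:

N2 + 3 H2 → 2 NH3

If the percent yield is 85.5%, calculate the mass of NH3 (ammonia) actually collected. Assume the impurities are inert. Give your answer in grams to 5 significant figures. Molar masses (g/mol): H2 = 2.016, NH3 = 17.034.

2121.5 g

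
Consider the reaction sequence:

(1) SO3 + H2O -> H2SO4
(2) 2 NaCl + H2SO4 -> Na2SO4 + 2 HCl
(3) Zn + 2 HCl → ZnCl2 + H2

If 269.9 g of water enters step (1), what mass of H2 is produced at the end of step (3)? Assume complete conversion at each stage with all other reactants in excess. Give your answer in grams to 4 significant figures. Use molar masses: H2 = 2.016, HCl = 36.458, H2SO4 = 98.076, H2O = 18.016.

n(H2O) = 269.9 / 18.016 = 14.981 mol.
Reaction (1): H2O→H2SO4 ratio 1:1 ⇒ n(H2SO4) = 14.981 mol.
Reaction (2): H2SO4→HCl ratio 1:2 ⇒ n(HCl) = 29.962 mol.
Reaction (3): HCl→H2 ratio 2:1 ⇒ n(H2) = 14.981 mol.
Mass of H2 = 14.981 × 2.016 = 30.202 g.

30.20 g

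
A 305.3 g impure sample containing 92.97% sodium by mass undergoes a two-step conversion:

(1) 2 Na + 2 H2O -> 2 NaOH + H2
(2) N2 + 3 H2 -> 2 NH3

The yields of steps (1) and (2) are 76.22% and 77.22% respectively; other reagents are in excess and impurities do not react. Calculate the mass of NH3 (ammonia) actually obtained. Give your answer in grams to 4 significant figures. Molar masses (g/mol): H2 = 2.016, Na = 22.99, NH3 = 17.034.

41.26 g

Pure Na = 305.3 × 0.9297 = 283.84 g.
n(Na) = 283.84 / 22.99 = 12.346 mol.
Step 1 (Na:H2 = 2:1): theoretical n(H2) = 6.1731 mol; at 76.22% yield, n(H2) = 4.7051 mol.
Step 2 (H2:NH3 = 3:2): theoretical n(NH3) = 3.1367 mol, so theoretical mass = 3.1367 × 17.034 = 53.431 g.
At 77.22% yield, actual mass of NH3 = 53.431 × 0.7722 = 41.260 g.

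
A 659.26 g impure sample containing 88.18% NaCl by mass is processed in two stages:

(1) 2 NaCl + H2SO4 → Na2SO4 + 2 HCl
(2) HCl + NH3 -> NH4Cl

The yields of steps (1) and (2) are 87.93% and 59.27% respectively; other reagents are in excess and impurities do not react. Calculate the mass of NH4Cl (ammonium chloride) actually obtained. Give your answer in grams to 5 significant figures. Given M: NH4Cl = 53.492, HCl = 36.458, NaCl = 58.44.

277.32 g

Pure NaCl = 659.26 × 0.8818 = 581.335 g.
n(NaCl) = 581.335 / 58.44 = 9.94756 mol.
Step 1 (NaCl:HCl = 2:2): theoretical n(HCl) = 9.94756 mol; at 87.93% yield, n(HCl) = 8.74689 mol.
Step 2 (HCl:NH4Cl = 1:1): theoretical n(NH4Cl) = 8.74689 mol, so theoretical mass = 8.74689 × 53.492 = 467.889 g.
At 59.27% yield, actual mass of NH4Cl = 467.889 × 0.5927 = 277.318 g.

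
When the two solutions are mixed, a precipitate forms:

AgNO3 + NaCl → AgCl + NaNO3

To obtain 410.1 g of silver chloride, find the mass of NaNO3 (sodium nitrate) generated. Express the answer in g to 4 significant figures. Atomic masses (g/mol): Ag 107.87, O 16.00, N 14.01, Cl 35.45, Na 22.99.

243.2 g

M(AgCl) = 107.87 + 35.45 = 143.32 g/mol.
M(NaNO3) = 22.99 + 14.01 + 3(16.00) = 85.00 g/mol.
n(AgCl) = 410.10 g / 143.32 g/mol = 2.8614 mol.
From the equation the AgCl:NaNO3 mole ratio is 1:1, so n(NaNO3) = 2.8614 × 1/1 = 2.8614 mol.
Mass of NaNO3 = 2.8614 mol × 85.00 g/mol = 243.22 g.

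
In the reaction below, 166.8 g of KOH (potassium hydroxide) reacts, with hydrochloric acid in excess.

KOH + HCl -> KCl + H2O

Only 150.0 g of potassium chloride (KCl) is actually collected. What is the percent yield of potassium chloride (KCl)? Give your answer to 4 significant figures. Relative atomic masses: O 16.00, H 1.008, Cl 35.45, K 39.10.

67.68 %

M(KOH) = 39.10 + 16.00 + 1.008 = 56.108 g/mol.
M(KCl) = 39.10 + 35.45 = 74.55 g/mol.
n(KOH) = 166.80 g / 56.108 g/mol = 2.9728 mol.
From the equation the KOH:KCl mole ratio is 1:1, so n(KCl) = 2.9728 × 1/1 = 2.9728 mol.
Mass of KCl = 2.9728 mol × 74.55 g/mol = 221.63 g.
This is the theoretical yield. Percent yield = 150.0 g / 221.63 g × 100% = 67.682%.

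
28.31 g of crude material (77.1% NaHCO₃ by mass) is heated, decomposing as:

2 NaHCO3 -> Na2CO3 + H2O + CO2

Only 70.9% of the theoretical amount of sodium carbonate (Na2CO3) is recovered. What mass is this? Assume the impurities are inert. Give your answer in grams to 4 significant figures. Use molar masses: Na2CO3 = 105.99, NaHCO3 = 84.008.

Pure NaHCO3 available = 28.31 g × 0.771 = 21.827 g.
n(NaHCO3) = 21.827 g / 84.008 g/mol = 0.25982 mol.
From the equation the NaHCO3:Na2CO3 mole ratio is 2:1, so n(Na2CO3) = 0.25982 × 1/2 = 0.12991 mol.
Mass of Na2CO3 = 0.12991 mol × 105.99 g/mol = 13.769 g.
Actual mass collected = 13.769 g × 0.709 = 9.7624 g.

9.762 g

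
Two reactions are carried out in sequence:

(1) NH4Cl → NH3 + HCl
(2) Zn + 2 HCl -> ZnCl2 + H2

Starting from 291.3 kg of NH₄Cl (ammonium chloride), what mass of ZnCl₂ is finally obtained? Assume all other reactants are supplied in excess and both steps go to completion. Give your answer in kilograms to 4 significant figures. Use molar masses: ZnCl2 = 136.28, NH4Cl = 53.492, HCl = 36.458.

371.1 kg

291.3 kg = 291300 g.
n(NH4Cl) = 291300 / 53.492 = 5445.7 mol.
Step 1 gives a 1:1 ratio of NH4Cl to HCl, so n(HCl) = 5445.7 mol.
In step 2 the HCl:ZnCl2 ratio is 2:1, so n(ZnCl2) = 2722.8 mol.
Mass of ZnCl2 = 2722.8 × 136.28 = 371070 g = 371.1 kg.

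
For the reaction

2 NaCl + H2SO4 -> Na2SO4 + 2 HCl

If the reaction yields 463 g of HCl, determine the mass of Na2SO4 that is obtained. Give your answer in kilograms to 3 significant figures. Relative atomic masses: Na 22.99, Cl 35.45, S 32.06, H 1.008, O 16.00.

M(HCl) = 1.008 + 35.45 = 36.458 g/mol.
M(Na2SO4) = 2(22.99) + 32.06 + 4(16.00) = 142.04 g/mol.
n(HCl) = 463.0 g / 36.458 g/mol = 12.70 mol.
From the equation the HCl:Na2SO4 mole ratio is 2:1, so n(Na2SO4) = 12.70 × 1/2 = 6.350 mol.
Mass of Na2SO4 = 6.350 mol × 142.04 g/mol = 901.9 g.
Converting to kg: 901.9 g = 0.902 kg.

0.902 kg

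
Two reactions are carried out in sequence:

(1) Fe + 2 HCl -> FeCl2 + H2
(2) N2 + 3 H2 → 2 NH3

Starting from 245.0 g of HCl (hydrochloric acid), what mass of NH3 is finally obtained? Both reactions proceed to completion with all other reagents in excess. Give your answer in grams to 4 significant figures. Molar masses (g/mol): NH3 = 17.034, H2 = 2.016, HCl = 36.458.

n(HCl) = 245.00 / 36.458 = 6.7201 mol.
Step 1 gives a 2:1 ratio of HCl to H2, so n(H2) = 3.3600 mol.
In step 2 the H2:NH3 ratio is 3:2, so n(NH3) = 2.2400 mol.
Mass of NH3 = 2.2400 × 17.034 = 38.157 g.

38.16 g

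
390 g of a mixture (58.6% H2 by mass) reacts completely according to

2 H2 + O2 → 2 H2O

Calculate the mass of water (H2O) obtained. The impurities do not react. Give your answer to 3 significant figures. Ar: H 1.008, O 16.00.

Mass of pure H2 = 390 g × 0.586 = 228.5 g.
M(H2) = 2(1.008) = 2.016 g/mol.
M(H2O) = 2(1.008) + 16.00 = 18.016 g/mol.
n(H2) = 228.5 g / 2.016 g/mol = 113.4 mol.
From the equation the H2:H2O mole ratio is 2:2, so n(H2O) = 113.4 × 2/2 = 113.4 mol.
Mass of H2O = 113.4 mol × 18.016 g/mol = 2042 g.

2040 g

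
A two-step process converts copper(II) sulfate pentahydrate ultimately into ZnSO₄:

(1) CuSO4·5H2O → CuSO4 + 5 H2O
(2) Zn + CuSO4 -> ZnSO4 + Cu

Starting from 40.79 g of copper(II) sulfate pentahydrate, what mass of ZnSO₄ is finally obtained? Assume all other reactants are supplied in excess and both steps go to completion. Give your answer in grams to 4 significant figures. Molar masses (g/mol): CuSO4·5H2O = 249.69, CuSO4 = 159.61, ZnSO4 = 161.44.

26.37 g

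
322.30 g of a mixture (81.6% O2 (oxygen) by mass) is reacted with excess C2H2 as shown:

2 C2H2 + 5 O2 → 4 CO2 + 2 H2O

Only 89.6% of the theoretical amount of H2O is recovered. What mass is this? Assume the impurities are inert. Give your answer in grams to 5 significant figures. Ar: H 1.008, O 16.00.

53.067 g

Pure O2 available = 322.30 g × 0.816 = 262.997 g.
M(O2) = 2(16.00) = 32.00 g/mol.
M(H2O) = 2(1.008) + 16.00 = 18.016 g/mol.
n(O2) = 262.997 g / 32.00 g/mol = 8.21865 mol.
From the equation the O2:H2O mole ratio is 5:2, so n(H2O) = 8.21865 × 2/5 = 3.28746 mol.
Mass of H2O = 3.28746 mol × 18.016 g/mol = 59.2269 g.
Actual mass collected = 59.2269 g × 0.896 = 53.0673 g.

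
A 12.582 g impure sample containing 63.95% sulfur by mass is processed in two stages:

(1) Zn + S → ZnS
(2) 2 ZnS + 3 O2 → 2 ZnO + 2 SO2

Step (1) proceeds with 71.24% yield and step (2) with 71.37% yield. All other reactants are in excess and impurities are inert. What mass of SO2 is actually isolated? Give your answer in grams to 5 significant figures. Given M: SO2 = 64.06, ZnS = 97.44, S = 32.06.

8.1744 g

Pure S = 12.582 × 0.6395 = 8.04619 g.
n(S) = 8.04619 / 32.06 = 0.250973 mol.
Step 1 (S:ZnS = 1:1): theoretical n(ZnS) = 0.250973 mol; at 71.24% yield, n(ZnS) = 0.178793 mol.
Step 2 (ZnS:SO2 = 2:2): theoretical n(SO2) = 0.178793 mol, so theoretical mass = 0.178793 × 64.06 = 11.4535 g.
At 71.37% yield, actual mass of SO2 = 11.4535 × 0.7137 = 8.17435 g.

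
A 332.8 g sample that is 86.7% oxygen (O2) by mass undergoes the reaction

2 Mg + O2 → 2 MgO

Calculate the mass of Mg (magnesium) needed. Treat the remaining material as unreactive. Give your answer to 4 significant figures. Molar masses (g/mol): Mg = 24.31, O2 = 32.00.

438.4 g

Mass of pure O2 = 332.8 g × 0.867 = 288.54 g.
n(O2) = 288.54 g / 32.00 g/mol = 9.0168 mol.
From the equation the O2:Mg mole ratio is 1:2, so n(Mg) = 9.0168 × 2/1 = 18.034 mol.
Mass of Mg = 18.034 mol × 24.31 g/mol = 438.40 g.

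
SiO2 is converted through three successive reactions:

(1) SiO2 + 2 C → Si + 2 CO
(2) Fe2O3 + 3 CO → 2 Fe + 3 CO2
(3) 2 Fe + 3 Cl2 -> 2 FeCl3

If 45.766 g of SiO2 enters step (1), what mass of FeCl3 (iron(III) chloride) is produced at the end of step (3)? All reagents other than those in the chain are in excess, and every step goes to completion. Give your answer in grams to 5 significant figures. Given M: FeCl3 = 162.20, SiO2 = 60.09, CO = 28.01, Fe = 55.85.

164.71 g

n(SiO2) = 45.766 / 60.09 = 0.761624 mol.
Reaction (1): SiO2→CO ratio 1:2 ⇒ n(CO) = 1.52325 mol.
Reaction (2): CO→Fe ratio 3:2 ⇒ n(Fe) = 1.01550 mol.
Reaction (3): Fe→FeCl3 ratio 2:2 ⇒ n(FeCl3) = 1.01550 mol.
Mass of FeCl3 = 1.01550 × 162.20 = 164.714 g.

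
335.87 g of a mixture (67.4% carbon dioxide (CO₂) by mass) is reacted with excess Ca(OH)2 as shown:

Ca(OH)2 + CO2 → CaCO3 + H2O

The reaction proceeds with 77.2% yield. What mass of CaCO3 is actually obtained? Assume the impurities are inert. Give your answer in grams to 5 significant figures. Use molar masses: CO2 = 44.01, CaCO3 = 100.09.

Pure CO2 available = 335.87 g × 0.674 = 226.376 g.
n(CO2) = 226.376 g / 44.01 g/mol = 5.14375 mol.
From the equation the CO2:CaCO3 mole ratio is 1:1, so n(CaCO3) = 5.14375 × 1/1 = 5.14375 mol.
Mass of CaCO3 = 5.14375 mol × 100.09 g/mol = 514.838 g.
Actual mass collected = 514.838 g × 0.772 = 397.455 g.

397.45 g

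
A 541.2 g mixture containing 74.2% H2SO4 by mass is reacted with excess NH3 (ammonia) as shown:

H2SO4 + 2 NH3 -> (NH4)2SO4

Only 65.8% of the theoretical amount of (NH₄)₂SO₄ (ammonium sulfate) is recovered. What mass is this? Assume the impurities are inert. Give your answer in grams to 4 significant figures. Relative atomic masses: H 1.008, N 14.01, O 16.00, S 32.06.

356.0 g

Pure H2SO4 available = 541.2 g × 0.742 = 401.57 g.
M(H2SO4) = 2(1.008) + 32.06 + 4(16.00) = 98.076 g/mol.
M((NH4)2SO4) = 2(14.01) + 8(1.008) + 32.06 + 4(16.00) = 132.144 g/mol.
n(H2SO4) = 401.57 g / 98.076 g/mol = 4.0945 mol.
From the equation the H2SO4:(NH4)2SO4 mole ratio is 1:1, so n((NH4)2SO4) = 4.0945 × 1/1 = 4.0945 mol.
Mass of (NH4)2SO4 = 4.0945 mol × 132.144 g/mol = 541.06 g.
Actual mass collected = 541.06 g × 0.658 = 356.02 g.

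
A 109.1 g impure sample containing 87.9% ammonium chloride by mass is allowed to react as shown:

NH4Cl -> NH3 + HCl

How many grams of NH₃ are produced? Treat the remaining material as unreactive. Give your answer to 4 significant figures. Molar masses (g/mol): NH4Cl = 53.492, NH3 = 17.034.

30.54 g

Mass of pure NH4Cl = 109.1 g × 0.879 = 95.899 g.
n(NH4Cl) = 95.899 g / 53.492 g/mol = 1.7928 mol.
From the equation the NH4Cl:NH3 mole ratio is 1:1, so n(NH3) = 1.7928 × 1/1 = 1.7928 mol.
Mass of NH3 = 1.7928 mol × 17.034 g/mol = 30.538 g.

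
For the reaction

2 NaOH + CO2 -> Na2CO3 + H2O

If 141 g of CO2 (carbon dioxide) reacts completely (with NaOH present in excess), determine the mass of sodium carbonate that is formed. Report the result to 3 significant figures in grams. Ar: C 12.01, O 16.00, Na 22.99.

M(CO2) = 12.01 + 2(16.00) = 44.01 g/mol.
M(Na2CO3) = 2(22.99) + 12.01 + 3(16.00) = 105.99 g/mol.
n(CO2) = 141.0 g / 44.01 g/mol = 3.204 mol.
From the equation the CO2:Na2CO3 mole ratio is 1:1, so n(Na2CO3) = 3.204 × 1/1 = 3.204 mol.
Mass of Na2CO3 = 3.204 mol × 105.99 g/mol = 339.6 g.

340 g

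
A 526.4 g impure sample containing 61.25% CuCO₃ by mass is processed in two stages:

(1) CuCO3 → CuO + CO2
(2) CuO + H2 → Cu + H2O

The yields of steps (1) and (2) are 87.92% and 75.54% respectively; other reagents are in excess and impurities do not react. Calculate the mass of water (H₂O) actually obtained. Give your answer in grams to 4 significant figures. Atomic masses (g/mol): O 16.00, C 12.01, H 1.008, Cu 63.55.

Pure CuCO3 = 526.4 × 0.6125 = 322.42 g.
M(CuCO3) = 63.55 + 12.01 + 3(16.00) = 123.56 g/mol.
M(H2O) = 2(1.008) + 16.00 = 18.016 g/mol.
n(CuCO3) = 322.42 / 123.56 = 2.6094 mol.
Step 1 (CuCO3:CuO = 1:1): theoretical n(CuO) = 2.6094 mol; at 87.92% yield, n(CuO) = 2.2942 mol.
Step 2 (CuO:H2O = 1:1): theoretical n(H2O) = 2.2942 mol, so theoretical mass = 2.2942 × 18.016 = 41.332 g.
At 75.54% yield, actual mass of H2O = 41.332 × 0.7554 = 31.222 g.

31.22 g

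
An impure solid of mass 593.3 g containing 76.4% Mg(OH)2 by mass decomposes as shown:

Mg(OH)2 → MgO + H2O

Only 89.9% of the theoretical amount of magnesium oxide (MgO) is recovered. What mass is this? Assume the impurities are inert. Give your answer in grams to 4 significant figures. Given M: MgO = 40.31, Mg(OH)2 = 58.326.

281.6 g

Pure Mg(OH)2 available = 593.3 g × 0.764 = 453.28 g.
n(Mg(OH)2) = 453.28 g / 58.326 g/mol = 7.7715 mol.
From the equation the Mg(OH)2:MgO mole ratio is 1:1, so n(MgO) = 7.7715 × 1/1 = 7.7715 mol.
Mass of MgO = 7.7715 mol × 40.31 g/mol = 313.27 g.
Actual mass collected = 313.27 g × 0.899 = 281.63 g.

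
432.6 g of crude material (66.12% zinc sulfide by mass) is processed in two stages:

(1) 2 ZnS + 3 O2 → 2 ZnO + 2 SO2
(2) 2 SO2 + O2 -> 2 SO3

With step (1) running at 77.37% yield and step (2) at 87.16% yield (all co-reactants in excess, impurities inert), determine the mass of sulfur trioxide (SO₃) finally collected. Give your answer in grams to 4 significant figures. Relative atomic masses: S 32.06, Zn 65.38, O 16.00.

158.5 g

Pure ZnS = 432.6 × 0.6612 = 286.04 g.
M(ZnS) = 65.38 + 32.06 = 97.44 g/mol.
M(SO3) = 32.06 + 3(16.00) = 80.06 g/mol.
n(ZnS) = 286.04 / 97.44 = 2.9355 mol.
Step 1 (ZnS:SO2 = 2:2): theoretical n(SO2) = 2.9355 mol; at 77.37% yield, n(SO2) = 2.2712 mol.
Step 2 (SO2:SO3 = 2:2): theoretical n(SO3) = 2.2712 mol, so theoretical mass = 2.2712 × 80.06 = 181.83 g.
At 87.16% yield, actual mass of SO3 = 181.83 × 0.8716 = 158.48 g.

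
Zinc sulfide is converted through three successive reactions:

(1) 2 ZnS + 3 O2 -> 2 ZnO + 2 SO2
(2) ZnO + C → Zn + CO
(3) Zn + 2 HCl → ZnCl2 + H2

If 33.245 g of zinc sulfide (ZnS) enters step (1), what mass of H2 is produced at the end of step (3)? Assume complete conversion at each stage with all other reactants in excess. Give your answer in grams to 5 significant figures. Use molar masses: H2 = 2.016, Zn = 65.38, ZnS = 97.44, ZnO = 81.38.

0.68783 g

n(ZnS) = 33.245 / 97.44 = 0.341184 mol.
Reaction (1): ZnS→ZnO ratio 2:2 ⇒ n(ZnO) = 0.341184 mol.
Reaction (2): ZnO→Zn ratio 1:1 ⇒ n(Zn) = 0.341184 mol.
Reaction (3): Zn→H2 ratio 1:1 ⇒ n(H2) = 0.341184 mol.
Mass of H2 = 0.341184 × 2.016 = 0.687828 g.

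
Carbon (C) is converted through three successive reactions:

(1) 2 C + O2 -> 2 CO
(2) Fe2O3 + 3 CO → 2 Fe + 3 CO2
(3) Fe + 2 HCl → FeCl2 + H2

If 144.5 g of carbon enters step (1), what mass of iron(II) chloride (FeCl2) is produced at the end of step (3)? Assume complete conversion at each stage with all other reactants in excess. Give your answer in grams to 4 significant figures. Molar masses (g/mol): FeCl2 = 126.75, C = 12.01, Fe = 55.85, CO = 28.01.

1017 g

n(C) = 144.5 / 12.01 = 12.032 mol.
Reaction (1): C→CO ratio 2:2 ⇒ n(CO) = 12.032 mol.
Reaction (2): CO→Fe ratio 3:2 ⇒ n(Fe) = 8.0211 mol.
Reaction (3): Fe→FeCl2 ratio 1:1 ⇒ n(FeCl2) = 8.0211 mol.
Mass of FeCl2 = 8.0211 × 126.75 = 1016.7 g.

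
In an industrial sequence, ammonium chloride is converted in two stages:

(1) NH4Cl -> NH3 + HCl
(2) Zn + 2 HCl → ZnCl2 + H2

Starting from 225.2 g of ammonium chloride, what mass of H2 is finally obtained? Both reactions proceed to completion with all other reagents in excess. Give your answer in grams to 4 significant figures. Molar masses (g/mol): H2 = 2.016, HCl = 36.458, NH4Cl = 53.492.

n(NH4Cl) = 225.20 / 53.492 = 4.2100 mol.
Step 1 gives a 1:1 ratio of NH4Cl to HCl, so n(HCl) = 4.2100 mol.
In step 2 the HCl:H2 ratio is 2:1, so n(H2) = 2.1050 mol.
Mass of H2 = 2.1050 × 2.016 = 4.2437 g.

4.244 g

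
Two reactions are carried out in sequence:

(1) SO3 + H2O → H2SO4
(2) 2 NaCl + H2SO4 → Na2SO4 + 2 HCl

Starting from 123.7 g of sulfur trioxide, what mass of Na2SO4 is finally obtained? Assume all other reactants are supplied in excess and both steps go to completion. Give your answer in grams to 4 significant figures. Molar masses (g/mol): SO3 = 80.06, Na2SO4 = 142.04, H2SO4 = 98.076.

219.5 g

n(SO3) = 123.70 / 80.06 = 1.5451 mol.
Step 1 gives a 1:1 ratio of SO3 to H2SO4, so n(H2SO4) = 1.5451 mol.
In step 2 the H2SO4:Na2SO4 ratio is 1:1, so n(Na2SO4) = 1.5451 mol.
Mass of Na2SO4 = 1.5451 × 142.04 = 219.46 g.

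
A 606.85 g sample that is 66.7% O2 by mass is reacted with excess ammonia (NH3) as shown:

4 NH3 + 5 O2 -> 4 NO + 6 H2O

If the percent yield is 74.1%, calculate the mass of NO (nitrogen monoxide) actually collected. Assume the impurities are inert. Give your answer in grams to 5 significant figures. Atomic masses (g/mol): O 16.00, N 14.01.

Pure O2 available = 606.85 g × 0.667 = 404.769 g.
M(O2) = 2(16.00) = 32.00 g/mol.
M(NO) = 14.01 + 16.00 = 30.01 g/mol.
n(O2) = 404.769 g / 32.00 g/mol = 12.6490 mol.
From the equation the O2:NO mole ratio is 5:4, so n(NO) = 12.6490 × 4/5 = 10.1192 mol.
Mass of NO = 10.1192 mol × 30.01 g/mol = 303.678 g.
Actual mass collected = 303.678 g × 0.741 = 225.025 g.

225.03 g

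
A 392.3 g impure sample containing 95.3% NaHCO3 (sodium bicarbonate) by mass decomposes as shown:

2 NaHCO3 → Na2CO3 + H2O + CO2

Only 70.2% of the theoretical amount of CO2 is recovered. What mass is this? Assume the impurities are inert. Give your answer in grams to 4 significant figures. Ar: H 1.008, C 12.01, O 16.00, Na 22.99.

68.75 g

Pure NaHCO3 available = 392.3 g × 0.953 = 373.86 g.
M(NaHCO3) = 22.99 + 1.008 + 12.01 + 3(16.00) = 84.008 g/mol.
M(CO2) = 12.01 + 2(16.00) = 44.01 g/mol.
n(NaHCO3) = 373.86 g / 84.008 g/mol = 4.4503 mol.
From the equation the NaHCO3:CO2 mole ratio is 2:1, so n(CO2) = 4.4503 × 1/2 = 2.2252 mol.
Mass of CO2 = 2.2252 mol × 44.01 g/mol = 97.929 g.
Actual mass collected = 97.929 g × 0.702 = 68.746 g.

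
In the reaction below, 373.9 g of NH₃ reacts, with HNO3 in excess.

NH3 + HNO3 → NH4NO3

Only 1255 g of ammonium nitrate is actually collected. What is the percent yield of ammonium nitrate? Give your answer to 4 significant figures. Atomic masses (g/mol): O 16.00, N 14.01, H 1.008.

M(NH3) = 14.01 + 3(1.008) = 17.034 g/mol.
M(NH4NO3) = 2(14.01) + 4(1.008) + 3(16.00) = 80.052 g/mol.
n(NH3) = 373.90 g / 17.034 g/mol = 21.950 mol.
From the equation the NH3:NH4NO3 mole ratio is 1:1, so n(NH4NO3) = 21.950 × 1/1 = 21.950 mol.
Mass of NH4NO3 = 21.950 mol × 80.052 g/mol = 1757.2 g.
This is the theoretical yield. Percent yield = 1255 g / 1757.2 g × 100% = 71.422%.

71.42 %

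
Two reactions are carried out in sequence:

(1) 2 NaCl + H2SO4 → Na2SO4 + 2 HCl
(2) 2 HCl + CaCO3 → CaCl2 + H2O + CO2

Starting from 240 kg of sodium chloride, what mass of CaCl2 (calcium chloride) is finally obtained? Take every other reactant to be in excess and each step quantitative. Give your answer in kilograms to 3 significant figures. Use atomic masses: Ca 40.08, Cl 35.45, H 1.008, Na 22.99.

228 kg

M(NaCl) = 22.99 + 35.45 = 58.44 g/mol.
M(CaCl2) = 40.08 + 2(35.45) = 110.98 g/mol.
240 kg = 240000 g.
n(NaCl) = 240000 / 58.44 = 4107 mol.
Step 1 gives a 2:2 ratio of NaCl to HCl, so n(HCl) = 4107 mol.
In step 2 the HCl:CaCl2 ratio is 2:1, so n(CaCl2) = 2053 mol.
Mass of CaCl2 = 2053 × 110.98 = 227900 g = 228 kg.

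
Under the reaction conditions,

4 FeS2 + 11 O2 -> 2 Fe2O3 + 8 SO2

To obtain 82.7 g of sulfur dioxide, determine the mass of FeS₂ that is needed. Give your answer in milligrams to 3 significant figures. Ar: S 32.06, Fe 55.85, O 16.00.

M(SO2) = 32.06 + 2(16.00) = 64.06 g/mol.
M(FeS2) = 55.85 + 2(32.06) = 119.97 g/mol.
n(SO2) = 82.70 g / 64.06 g/mol = 1.291 mol.
From the equation the SO2:FeS2 mole ratio is 8:4, so n(FeS2) = 1.291 × 4/8 = 0.6455 mol.
Mass of FeS2 = 0.6455 mol × 119.97 g/mol = 77.44 g.
Converting to mg: 77.44 g = 77400 mg.

77400 mg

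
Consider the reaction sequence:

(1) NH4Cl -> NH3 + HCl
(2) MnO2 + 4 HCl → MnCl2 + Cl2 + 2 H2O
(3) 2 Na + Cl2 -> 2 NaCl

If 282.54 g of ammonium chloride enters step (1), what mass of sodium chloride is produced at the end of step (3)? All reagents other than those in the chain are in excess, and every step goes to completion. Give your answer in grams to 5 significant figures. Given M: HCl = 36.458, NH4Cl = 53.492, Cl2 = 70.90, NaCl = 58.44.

154.34 g

n(NH4Cl) = 282.54 / 53.492 = 5.28191 mol.
Reaction (1): NH4Cl→HCl ratio 1:1 ⇒ n(HCl) = 5.28191 mol.
Reaction (2): HCl→Cl2 ratio 4:1 ⇒ n(Cl2) = 1.32048 mol.
Reaction (3): Cl2→NaCl ratio 1:2 ⇒ n(NaCl) = 2.64096 mol.
Mass of NaCl = 2.64096 × 58.44 = 154.337 g.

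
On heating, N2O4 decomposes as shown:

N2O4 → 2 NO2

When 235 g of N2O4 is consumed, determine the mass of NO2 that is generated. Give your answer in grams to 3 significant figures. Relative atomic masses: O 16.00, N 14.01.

235 g

M(N2O4) = 2(14.01) + 4(16.00) = 92.02 g/mol.
M(NO2) = 14.01 + 2(16.00) = 46.01 g/mol.
n(N2O4) = 235.0 g / 92.02 g/mol = 2.554 mol.
From the equation the N2O4:NO2 mole ratio is 1:2, so n(NO2) = 2.554 × 2/1 = 5.108 mol.
Mass of NO2 = 5.108 mol × 46.01 g/mol = 235.0 g.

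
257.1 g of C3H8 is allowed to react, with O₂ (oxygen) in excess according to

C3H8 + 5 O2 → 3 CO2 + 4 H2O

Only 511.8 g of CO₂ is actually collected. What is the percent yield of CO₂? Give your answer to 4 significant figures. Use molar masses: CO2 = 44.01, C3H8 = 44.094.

66.48 %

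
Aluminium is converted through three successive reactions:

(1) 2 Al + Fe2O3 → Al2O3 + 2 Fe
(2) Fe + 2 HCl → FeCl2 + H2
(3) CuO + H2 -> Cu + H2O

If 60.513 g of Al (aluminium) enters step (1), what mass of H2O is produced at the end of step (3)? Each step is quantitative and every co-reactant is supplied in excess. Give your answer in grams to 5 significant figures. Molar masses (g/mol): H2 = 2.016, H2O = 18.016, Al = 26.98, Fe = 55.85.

n(Al) = 60.513 / 26.98 = 2.24288 mol.
Reaction (1): Al→Fe ratio 2:2 ⇒ n(Fe) = 2.24288 mol.
Reaction (2): Fe→H2 ratio 1:1 ⇒ n(H2) = 2.24288 mol.
Reaction (3): H2→H2O ratio 1:1 ⇒ n(H2O) = 2.24288 mol.
Mass of H2O = 2.24288 × 18.016 = 40.4078 g.

40.408 g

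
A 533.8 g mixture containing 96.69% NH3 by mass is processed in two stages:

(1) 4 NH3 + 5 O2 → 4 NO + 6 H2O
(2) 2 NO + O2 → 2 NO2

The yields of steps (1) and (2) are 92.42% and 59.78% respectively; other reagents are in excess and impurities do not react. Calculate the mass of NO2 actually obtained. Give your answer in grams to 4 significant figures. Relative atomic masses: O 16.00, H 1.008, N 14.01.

Pure NH3 = 533.8 × 0.9669 = 516.13 g.
M(NH3) = 14.01 + 3(1.008) = 17.034 g/mol.
M(NO2) = 14.01 + 2(16.00) = 46.01 g/mol.
n(NH3) = 516.13 / 17.034 = 30.300 mol.
Step 1 (NH3:NO = 4:4): theoretical n(NO) = 30.300 mol; at 92.42% yield, n(NO) = 28.003 mol.
Step 2 (NO:NO2 = 2:2): theoretical n(NO2) = 28.003 mol, so theoretical mass = 28.003 × 46.01 = 1288.4 g.
At 59.78% yield, actual mass of NO2 = 1288.4 × 0.5978 = 770.22 g.

770.2 g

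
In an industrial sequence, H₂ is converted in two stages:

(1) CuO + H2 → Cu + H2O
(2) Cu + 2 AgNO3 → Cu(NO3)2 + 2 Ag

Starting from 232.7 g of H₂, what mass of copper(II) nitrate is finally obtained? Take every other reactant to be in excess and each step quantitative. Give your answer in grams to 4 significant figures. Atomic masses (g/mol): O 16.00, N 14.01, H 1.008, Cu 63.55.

M(H2) = 2(1.008) = 2.016 g/mol.
M(Cu(NO3)2) = 63.55 + 2(14.01) + 6(16.00) = 187.57 g/mol.
n(H2) = 232.70 / 2.016 = 115.43 mol.
Step 1 gives a 1:1 ratio of H2 to Cu, so n(Cu) = 115.43 mol.
In step 2 the Cu:Cu(NO3)2 ratio is 1:1, so n(Cu(NO3)2) = 115.43 mol.
Mass of Cu(NO3)2 = 115.43 × 187.57 = 21651 g.

21650 g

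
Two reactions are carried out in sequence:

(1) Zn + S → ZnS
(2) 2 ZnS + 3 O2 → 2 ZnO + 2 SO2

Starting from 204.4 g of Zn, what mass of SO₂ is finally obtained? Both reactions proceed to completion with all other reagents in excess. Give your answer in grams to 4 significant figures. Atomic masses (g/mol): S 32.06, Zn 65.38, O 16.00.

200.3 g

M(Zn) = 65.38 g/mol.
M(SO2) = 32.06 + 2(16.00) = 64.06 g/mol.
n(Zn) = 204.40 / 65.38 = 3.1263 mol.
Step 1 gives a 1:1 ratio of Zn to ZnS, so n(ZnS) = 3.1263 mol.
In step 2 the ZnS:SO2 ratio is 2:2, so n(SO2) = 3.1263 mol.
Mass of SO2 = 3.1263 × 64.06 = 200.27 g.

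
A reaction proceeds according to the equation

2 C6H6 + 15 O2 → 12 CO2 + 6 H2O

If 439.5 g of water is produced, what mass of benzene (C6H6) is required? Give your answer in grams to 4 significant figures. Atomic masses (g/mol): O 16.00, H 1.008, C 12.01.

635.1 g

M(H2O) = 2(1.008) + 16.00 = 18.016 g/mol.
M(C6H6) = 6(12.01) + 6(1.008) = 78.108 g/mol.
n(H2O) = 439.50 g / 18.016 g/mol = 24.395 mol.
From the equation the H2O:C6H6 mole ratio is 6:2, so n(C6H6) = 24.395 × 2/6 = 8.1317 mol.
Mass of C6H6 = 8.1317 mol × 78.108 g/mol = 635.15 g.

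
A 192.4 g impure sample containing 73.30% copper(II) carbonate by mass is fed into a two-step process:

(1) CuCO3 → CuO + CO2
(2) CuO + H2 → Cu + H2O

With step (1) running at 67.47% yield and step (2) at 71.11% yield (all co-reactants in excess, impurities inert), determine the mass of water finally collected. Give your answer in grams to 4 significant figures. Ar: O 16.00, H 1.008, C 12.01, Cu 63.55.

9.866 g

Pure CuCO3 = 192.4 × 0.7330 = 141.03 g.
M(CuCO3) = 63.55 + 12.01 + 3(16.00) = 123.56 g/mol.
M(H2O) = 2(1.008) + 16.00 = 18.016 g/mol.
n(CuCO3) = 141.03 / 123.56 = 1.1414 mol.
Step 1 (CuCO3:CuO = 1:1): theoretical n(CuO) = 1.1414 mol; at 67.47% yield, n(CuO) = 0.77009 mol.
Step 2 (CuO:H2O = 1:1): theoretical n(H2O) = 0.77009 mol, so theoretical mass = 0.77009 × 18.016 = 13.874 g.
At 71.11% yield, actual mass of H2O = 13.874 × 0.7111 = 9.8658 g.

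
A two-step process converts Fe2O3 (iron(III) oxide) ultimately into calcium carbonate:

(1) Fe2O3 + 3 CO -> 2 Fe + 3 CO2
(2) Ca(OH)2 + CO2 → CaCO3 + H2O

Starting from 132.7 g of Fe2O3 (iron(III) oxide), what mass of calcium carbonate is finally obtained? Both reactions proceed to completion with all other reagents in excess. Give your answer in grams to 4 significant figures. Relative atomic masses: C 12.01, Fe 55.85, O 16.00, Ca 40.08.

M(Fe2O3) = 2(55.85) + 3(16.00) = 159.70 g/mol.
M(CaCO3) = 40.08 + 12.01 + 3(16.00) = 100.09 g/mol.
n(Fe2O3) = 132.70 / 159.70 = 0.83093 mol.
Step 1 gives a 1:3 ratio of Fe2O3 to CO2, so n(CO2) = 2.4928 mol.
In step 2 the CO2:CaCO3 ratio is 1:1, so n(CaCO3) = 2.4928 mol.
Mass of CaCO3 = 2.4928 × 100.09 = 249.50 g.

249.5 g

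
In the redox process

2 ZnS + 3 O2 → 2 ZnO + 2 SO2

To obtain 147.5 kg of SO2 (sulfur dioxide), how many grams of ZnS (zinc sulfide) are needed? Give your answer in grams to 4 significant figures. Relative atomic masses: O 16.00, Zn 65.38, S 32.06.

224400 g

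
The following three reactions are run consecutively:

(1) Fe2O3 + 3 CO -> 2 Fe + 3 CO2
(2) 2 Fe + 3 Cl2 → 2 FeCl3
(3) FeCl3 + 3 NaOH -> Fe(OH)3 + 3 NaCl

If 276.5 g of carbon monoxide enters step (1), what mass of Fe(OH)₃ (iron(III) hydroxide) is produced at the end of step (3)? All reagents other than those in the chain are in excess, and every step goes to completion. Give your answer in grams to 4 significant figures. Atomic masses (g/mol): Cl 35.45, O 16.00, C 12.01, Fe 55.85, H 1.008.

M(CO) = 12.01 + 16.00 = 28.01 g/mol.
M(Fe(OH)3) = 55.85 + 3(16.00) + 3(1.008) = 106.874 g/mol.
n(CO) = 276.5 / 28.01 = 9.8715 mol.
Reaction (1): CO→Fe ratio 3:2 ⇒ n(Fe) = 6.5810 mol.
Reaction (2): Fe→FeCl3 ratio 2:2 ⇒ n(FeCl3) = 6.5810 mol.
Reaction (3): FeCl3→Fe(OH)3 ratio 1:1 ⇒ n(Fe(OH)3) = 6.5810 mol.
Mass of Fe(OH)3 = 6.5810 × 106.874 = 703.34 g.

703.3 g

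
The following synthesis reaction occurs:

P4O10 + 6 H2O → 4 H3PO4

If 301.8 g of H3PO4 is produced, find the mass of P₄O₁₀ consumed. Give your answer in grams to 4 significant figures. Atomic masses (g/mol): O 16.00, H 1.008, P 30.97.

M(H3PO4) = 3(1.008) + 30.97 + 4(16.00) = 97.994 g/mol.
M(P4O10) = 4(30.97) + 10(16.00) = 283.88 g/mol.
n(H3PO4) = 301.80 g / 97.994 g/mol = 3.0798 mol.
From the equation the H3PO4:P4O10 mole ratio is 4:1, so n(P4O10) = 3.0798 × 1/4 = 0.76995 mol.
Mass of P4O10 = 0.76995 mol × 283.88 g/mol = 218.57 g.

218.6 g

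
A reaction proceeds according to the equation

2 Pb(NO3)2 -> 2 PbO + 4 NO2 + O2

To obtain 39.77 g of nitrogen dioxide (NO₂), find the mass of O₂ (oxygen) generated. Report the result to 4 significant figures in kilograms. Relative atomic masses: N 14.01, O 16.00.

M(NO2) = 14.01 + 2(16.00) = 46.01 g/mol.
M(O2) = 2(16.00) = 32.00 g/mol.
n(NO2) = 39.770 g / 46.01 g/mol = 0.86438 mol.
From the equation the NO2:O2 mole ratio is 4:1, so n(O2) = 0.86438 × 1/4 = 0.21609 mol.
Mass of O2 = 0.21609 mol × 32.00 g/mol = 6.9150 g.
Converting to kg: 6.9150 g = 0.006915 kg.

0.006915 kg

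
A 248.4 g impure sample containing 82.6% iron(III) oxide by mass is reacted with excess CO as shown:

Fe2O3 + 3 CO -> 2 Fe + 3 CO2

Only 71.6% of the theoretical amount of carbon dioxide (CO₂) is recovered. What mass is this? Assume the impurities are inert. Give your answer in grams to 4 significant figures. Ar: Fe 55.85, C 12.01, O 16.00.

121.5 g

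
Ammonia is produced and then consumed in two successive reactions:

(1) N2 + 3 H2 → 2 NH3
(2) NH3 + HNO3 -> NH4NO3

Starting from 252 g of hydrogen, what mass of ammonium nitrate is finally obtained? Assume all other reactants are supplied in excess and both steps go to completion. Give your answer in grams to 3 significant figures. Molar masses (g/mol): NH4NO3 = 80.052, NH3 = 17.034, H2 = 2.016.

6670 g

n(H2) = 252.0 / 2.016 = 125.0 mol.
Step 1 gives a 3:2 ratio of H2 to NH3, so n(NH3) = 83.33 mol.
In step 2 the NH3:NH4NO3 ratio is 1:1, so n(NH4NO3) = 83.33 mol.
Mass of NH4NO3 = 83.33 × 80.052 = 6671 g.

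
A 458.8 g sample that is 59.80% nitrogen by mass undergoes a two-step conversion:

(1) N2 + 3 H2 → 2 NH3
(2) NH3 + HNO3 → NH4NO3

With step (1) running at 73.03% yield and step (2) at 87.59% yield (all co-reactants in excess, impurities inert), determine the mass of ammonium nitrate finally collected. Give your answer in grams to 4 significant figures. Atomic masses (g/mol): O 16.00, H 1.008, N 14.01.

1003 g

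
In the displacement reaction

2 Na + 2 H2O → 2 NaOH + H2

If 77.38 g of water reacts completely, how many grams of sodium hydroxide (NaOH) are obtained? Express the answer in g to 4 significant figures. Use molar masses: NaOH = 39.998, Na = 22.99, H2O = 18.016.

n(H2O) = 77.380 g / 18.016 g/mol = 4.2951 mol.
From the equation the H2O:NaOH mole ratio is 2:2, so n(NaOH) = 4.2951 × 2/2 = 4.2951 mol.
Mass of NaOH = 4.2951 mol × 39.998 g/mol = 171.79 g.

171.8 g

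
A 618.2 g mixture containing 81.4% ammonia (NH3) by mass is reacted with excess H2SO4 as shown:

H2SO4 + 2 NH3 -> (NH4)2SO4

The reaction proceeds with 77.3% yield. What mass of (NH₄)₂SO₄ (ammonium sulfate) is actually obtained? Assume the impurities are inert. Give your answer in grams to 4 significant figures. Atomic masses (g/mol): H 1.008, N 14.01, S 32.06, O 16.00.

Pure NH3 available = 618.2 g × 0.814 = 503.21 g.
M(NH3) = 14.01 + 3(1.008) = 17.034 g/mol.
M((NH4)2SO4) = 2(14.01) + 8(1.008) + 32.06 + 4(16.00) = 132.144 g/mol.
n(NH3) = 503.21 g / 17.034 g/mol = 29.542 mol.
From the equation the NH3:(NH4)2SO4 mole ratio is 2:1, so n((NH4)2SO4) = 29.542 × 1/2 = 14.771 mol.
Mass of (NH4)2SO4 = 14.771 mol × 132.144 g/mol = 1951.9 g.
Actual mass collected = 1951.9 g × 0.773 = 1508.8 g.

1509 g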